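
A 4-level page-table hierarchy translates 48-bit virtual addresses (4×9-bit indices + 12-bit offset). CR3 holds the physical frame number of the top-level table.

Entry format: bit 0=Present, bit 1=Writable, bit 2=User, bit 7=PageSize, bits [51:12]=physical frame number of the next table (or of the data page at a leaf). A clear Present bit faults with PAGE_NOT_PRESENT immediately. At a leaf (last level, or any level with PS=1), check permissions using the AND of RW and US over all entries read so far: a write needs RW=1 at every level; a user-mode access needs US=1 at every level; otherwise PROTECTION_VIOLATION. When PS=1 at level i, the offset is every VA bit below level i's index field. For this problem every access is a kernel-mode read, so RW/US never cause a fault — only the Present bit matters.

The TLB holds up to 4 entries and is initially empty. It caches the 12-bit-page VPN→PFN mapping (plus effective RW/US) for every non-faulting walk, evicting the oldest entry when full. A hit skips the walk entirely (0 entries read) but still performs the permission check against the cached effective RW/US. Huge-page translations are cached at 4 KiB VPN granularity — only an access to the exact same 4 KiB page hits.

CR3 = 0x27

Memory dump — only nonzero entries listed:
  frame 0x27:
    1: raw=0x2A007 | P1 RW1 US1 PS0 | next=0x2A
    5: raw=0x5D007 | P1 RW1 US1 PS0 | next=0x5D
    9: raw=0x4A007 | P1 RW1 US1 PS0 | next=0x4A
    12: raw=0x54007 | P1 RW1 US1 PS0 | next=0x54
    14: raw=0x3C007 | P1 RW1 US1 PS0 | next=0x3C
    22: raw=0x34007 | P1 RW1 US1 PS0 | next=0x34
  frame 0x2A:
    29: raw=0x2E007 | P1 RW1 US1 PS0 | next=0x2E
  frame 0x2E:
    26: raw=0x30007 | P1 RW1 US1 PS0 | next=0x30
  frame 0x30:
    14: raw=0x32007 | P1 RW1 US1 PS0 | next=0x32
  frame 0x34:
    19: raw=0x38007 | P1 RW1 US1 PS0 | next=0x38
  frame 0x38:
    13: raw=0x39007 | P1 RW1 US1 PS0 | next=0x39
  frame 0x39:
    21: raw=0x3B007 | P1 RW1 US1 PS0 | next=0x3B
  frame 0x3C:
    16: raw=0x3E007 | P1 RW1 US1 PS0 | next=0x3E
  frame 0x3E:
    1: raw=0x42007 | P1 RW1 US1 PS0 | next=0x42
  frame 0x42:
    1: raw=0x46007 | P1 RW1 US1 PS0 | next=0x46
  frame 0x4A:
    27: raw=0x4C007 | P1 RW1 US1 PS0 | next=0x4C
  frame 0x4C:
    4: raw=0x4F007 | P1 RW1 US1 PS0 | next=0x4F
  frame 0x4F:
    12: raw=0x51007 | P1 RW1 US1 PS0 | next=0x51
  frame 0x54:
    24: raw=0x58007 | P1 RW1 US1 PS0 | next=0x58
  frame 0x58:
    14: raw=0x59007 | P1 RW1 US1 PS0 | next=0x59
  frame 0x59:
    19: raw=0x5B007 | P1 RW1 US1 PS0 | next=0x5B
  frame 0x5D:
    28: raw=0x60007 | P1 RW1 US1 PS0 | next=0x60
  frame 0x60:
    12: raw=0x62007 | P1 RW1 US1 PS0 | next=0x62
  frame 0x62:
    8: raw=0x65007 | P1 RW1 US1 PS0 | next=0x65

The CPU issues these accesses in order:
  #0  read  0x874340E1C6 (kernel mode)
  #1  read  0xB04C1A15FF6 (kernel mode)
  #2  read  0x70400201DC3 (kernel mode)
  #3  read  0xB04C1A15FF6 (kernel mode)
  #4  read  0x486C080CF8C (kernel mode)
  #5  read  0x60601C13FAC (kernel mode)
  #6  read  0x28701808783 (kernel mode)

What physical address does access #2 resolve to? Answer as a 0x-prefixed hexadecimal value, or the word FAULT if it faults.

Trace:
#0 VA=0x874340E1C6 (r,kernel):
  L0: frame=0x27 idx=1 entry=0x2A007 [P=1 RW=1 US=1 PS=0]
  L1: frame=0x2A idx=29 entry=0x2E007 [P=1 RW=1 US=1 PS=0]
  L2: frame=0x2E idx=26 entry=0x30007 [P=1 RW=1 US=1 PS=0]
  L3: frame=0x30 idx=14 entry=0x32007 [P=1 RW=1 US=1 PS=0]
  ⇒ phys 0x321C6  [4 reads]
#1 VA=0xB04C1A15FF6 (r,kernel):
  L0: frame=0x27 idx=22 entry=0x34007 [P=1 RW=1 US=1 PS=0]
  L1: frame=0x34 idx=19 entry=0x38007 [P=1 RW=1 US=1 PS=0]
  L2: frame=0x38 idx=13 entry=0x39007 [P=1 RW=1 US=1 PS=0]
  L3: frame=0x39 idx=21 entry=0x3B007 [P=1 RW=1 US=1 PS=0]
  ⇒ phys 0x3BFF6  [4 reads]
#2 VA=0x70400201DC3 (r,kernel):
  L0: frame=0x27 idx=14 entry=0x3C007 [P=1 RW=1 US=1 PS=0]
  L1: frame=0x3C idx=16 entry=0x3E007 [P=1 RW=1 US=1 PS=0]
  L2: frame=0x3E idx=1 entry=0x42007 [P=1 RW=1 US=1 PS=0]
  L3: frame=0x42 idx=1 entry=0x46007 [P=1 RW=1 US=1 PS=0]
  ⇒ phys 0x46DC3  [4 reads]
#3 VA=0xB04C1A15FF6 (r,kernel):
  TLB hit vpn=0xB04C1A15 → PA=0x3BFF6
#4 VA=0x486C080CF8C (r,kernel):
  L0: frame=0x27 idx=9 entry=0x4A007 [P=1 RW=1 US=1 PS=0]
  L1: frame=0x4A idx=27 entry=0x4C007 [P=1 RW=1 US=1 PS=0]
  L2: frame=0x4C idx=4 entry=0x4F007 [P=1 RW=1 US=1 PS=0]
  L3: frame=0x4F idx=12 entry=0x51007 [P=1 RW=1 US=1 PS=0]
  ⇒ phys 0x51F8C  [4 reads]
#5 VA=0x60601C13FAC (r,kernel):
  L0: frame=0x27 idx=12 entry=0x54007 [P=1 RW=1 US=1 PS=0]
  L1: frame=0x54 idx=24 entry=0x58007 [P=1 RW=1 US=1 PS=0]
  L2: frame=0x58 idx=14 entry=0x59007 [P=1 RW=1 US=1 PS=0]
  L3: frame=0x59 idx=19 entry=0x5B007 [P=1 RW=1 US=1 PS=0]
  ⇒ phys 0x5BFAC  [4 reads]
#6 VA=0x28701808783 (r,kernel):
  L0: frame=0x27 idx=5 entry=0x5D007 [P=1 RW=1 US=1 PS=0]
  L1: frame=0x5D idx=28 entry=0x60007 [P=1 RW=1 US=1 PS=0]
  L2: frame=0x60 idx=12 entry=0x62007 [P=1 RW=1 US=1 PS=0]
  L3: frame=0x62 idx=8 entry=0x65007 [P=1 RW=1 US=1 PS=0]
  ⇒ phys 0x65783  [4 reads]

Access #2 PA: 0x46DC3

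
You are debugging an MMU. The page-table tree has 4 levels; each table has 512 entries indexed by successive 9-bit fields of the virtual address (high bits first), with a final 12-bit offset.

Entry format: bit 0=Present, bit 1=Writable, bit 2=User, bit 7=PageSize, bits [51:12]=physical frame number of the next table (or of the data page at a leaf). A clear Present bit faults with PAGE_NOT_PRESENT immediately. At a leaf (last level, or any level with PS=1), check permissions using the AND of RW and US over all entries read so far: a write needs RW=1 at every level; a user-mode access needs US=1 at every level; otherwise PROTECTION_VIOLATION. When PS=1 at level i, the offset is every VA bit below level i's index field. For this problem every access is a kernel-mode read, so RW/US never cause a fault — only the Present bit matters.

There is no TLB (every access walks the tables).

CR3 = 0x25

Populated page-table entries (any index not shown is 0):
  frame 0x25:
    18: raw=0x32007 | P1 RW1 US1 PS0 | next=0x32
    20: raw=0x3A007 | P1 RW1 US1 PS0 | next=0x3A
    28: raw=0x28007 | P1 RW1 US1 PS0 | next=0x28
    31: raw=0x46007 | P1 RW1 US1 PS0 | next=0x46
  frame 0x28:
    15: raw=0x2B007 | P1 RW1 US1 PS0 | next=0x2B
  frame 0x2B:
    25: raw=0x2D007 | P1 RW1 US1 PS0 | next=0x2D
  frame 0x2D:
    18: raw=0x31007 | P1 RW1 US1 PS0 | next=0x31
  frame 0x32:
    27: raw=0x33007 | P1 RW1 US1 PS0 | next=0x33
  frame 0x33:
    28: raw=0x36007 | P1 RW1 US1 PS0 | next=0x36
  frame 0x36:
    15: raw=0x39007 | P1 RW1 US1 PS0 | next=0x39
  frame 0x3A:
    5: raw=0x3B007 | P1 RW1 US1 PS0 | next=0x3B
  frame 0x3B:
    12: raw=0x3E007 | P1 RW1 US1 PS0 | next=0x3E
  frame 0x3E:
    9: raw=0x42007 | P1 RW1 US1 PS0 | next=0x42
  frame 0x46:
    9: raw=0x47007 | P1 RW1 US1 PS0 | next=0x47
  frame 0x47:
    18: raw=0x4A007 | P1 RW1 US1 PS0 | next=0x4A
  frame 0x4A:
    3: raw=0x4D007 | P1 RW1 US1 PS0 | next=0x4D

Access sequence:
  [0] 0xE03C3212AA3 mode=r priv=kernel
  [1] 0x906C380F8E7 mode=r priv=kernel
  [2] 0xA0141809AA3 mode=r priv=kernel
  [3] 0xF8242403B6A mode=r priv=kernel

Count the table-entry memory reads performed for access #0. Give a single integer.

Walk each access:
#0 VA=0xE03C3212AA3 (r,kernel):
  L0: frame=0x25 idx=28 entry=0x28007 [P=1 RW=1 US=1 PS=0]
  L1: frame=0x28 idx=15 entry=0x2B007 [P=1 RW=1 US=1 PS=0]
  L2: frame=0x2B idx=25 entry=0x2D007 [P=1 RW=1 US=1 PS=0]
  L3: frame=0x2D idx=18 entry=0x31007 [P=1 RW=1 US=1 PS=0]
  ✓ 0x31AA3  — 4 lookups
#1 VA=0x906C380F8E7 (r,kernel):
  L0: frame=0x25 idx=18 entry=0x32007 [P=1 RW=1 US=1 PS=0]
  L1: frame=0x32 idx=27 entry=0x33007 [P=1 RW=1 US=1 PS=0]
  L2: frame=0x33 idx=28 entry=0x36007 [P=1 RW=1 US=1 PS=0]
  L3: frame=0x36 idx=15 entry=0x39007 [P=1 RW=1 US=1 PS=0]
  ✓ 0x398E7  — 4 lookups
#2 VA=0xA0141809AA3 (r,kernel):
  L0: frame=0x25 idx=20 entry=0x3A007 [P=1 RW=1 US=1 PS=0]
  L1: frame=0x3A idx=5 entry=0x3B007 [P=1 RW=1 US=1 PS=0]
  L2: frame=0x3B idx=12 entry=0x3E007 [P=1 RW=1 US=1 PS=0]
  L3: frame=0x3E idx=9 entry=0x42007 [P=1 RW=1 US=1 PS=0]
  ✓ 0x42AA3  — 4 lookups
#3 VA=0xF8242403B6A (r,kernel):
  L0: frame=0x25 idx=31 entry=0x46007 [P=1 RW=1 US=1 PS=0]
  L1: frame=0x46 idx=9 entry=0x47007 [P=1 RW=1 US=1 PS=0]
  L2: frame=0x47 idx=18 entry=0x4A007 [P=1 RW=1 US=1 PS=0]
  L3: frame=0x4A idx=3 entry=0x4D007 [P=1 RW=1 US=1 PS=0]
  ✓ 0x4DB6A  — 4 lookups

Entries read for #0: 4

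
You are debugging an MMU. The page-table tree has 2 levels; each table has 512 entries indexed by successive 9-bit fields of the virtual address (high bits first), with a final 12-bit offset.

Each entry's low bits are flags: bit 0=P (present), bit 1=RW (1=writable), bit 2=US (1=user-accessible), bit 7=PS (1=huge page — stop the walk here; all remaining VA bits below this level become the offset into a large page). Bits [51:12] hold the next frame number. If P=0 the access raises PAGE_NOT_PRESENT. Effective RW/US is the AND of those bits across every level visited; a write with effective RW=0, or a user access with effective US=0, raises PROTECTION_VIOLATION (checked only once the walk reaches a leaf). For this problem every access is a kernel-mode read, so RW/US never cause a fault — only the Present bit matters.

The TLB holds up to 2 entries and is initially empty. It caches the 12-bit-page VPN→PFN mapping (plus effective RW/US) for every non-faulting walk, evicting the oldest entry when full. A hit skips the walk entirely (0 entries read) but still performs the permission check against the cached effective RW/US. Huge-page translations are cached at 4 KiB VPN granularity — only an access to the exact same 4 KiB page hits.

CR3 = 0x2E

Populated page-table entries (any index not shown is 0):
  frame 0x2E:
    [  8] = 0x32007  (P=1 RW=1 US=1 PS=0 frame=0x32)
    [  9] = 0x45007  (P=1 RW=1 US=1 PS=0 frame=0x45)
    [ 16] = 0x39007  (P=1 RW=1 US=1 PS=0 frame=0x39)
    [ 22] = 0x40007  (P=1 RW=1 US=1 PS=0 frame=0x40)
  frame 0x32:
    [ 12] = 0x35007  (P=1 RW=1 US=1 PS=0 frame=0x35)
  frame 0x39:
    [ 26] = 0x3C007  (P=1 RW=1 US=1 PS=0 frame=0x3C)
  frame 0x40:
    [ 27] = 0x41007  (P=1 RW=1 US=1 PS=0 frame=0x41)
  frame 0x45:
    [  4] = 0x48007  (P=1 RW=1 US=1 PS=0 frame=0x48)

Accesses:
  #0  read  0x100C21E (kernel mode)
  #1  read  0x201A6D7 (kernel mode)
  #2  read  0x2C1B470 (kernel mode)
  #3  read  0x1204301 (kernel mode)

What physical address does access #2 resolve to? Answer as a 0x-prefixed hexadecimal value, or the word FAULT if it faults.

Trace:
#0 VA=0x100C21E (r,kernel):
  [0] read 0x2E idx=8: raw=0x32007 flags P=1 W=1 U=1 S=0
  [1] read 0x32 idx=12: raw=0x35007 flags P=1 W=1 U=1 S=0
  → PA=0x3521E  (2 entries read)
#1 VA=0x201A6D7 (r,kernel):
  [0] read 0x2E idx=16: raw=0x39007 flags P=1 W=1 U=1 S=0
  [1] read 0x39 idx=26: raw=0x3C007 flags P=1 W=1 U=1 S=0
  → PA=0x3C6D7  (2 entries read)
#2 VA=0x2C1B470 (r,kernel):
  [0] read 0x2E idx=22: raw=0x40007 flags P=1 W=1 U=1 S=0
  [1] read 0x40 idx=27: raw=0x41007 flags P=1 W=1 U=1 S=0
  → PA=0x41470  (2 entries read)
#3 VA=0x1204301 (r,kernel):
  [0] read 0x2E idx=9: raw=0x45007 flags P=1 W=1 U=1 S=0
  [1] read 0x45 idx=4: raw=0x48007 flags P=1 W=1 U=1 S=0
  → PA=0x48301  (2 entries read)

Access #2 PA: 0x41470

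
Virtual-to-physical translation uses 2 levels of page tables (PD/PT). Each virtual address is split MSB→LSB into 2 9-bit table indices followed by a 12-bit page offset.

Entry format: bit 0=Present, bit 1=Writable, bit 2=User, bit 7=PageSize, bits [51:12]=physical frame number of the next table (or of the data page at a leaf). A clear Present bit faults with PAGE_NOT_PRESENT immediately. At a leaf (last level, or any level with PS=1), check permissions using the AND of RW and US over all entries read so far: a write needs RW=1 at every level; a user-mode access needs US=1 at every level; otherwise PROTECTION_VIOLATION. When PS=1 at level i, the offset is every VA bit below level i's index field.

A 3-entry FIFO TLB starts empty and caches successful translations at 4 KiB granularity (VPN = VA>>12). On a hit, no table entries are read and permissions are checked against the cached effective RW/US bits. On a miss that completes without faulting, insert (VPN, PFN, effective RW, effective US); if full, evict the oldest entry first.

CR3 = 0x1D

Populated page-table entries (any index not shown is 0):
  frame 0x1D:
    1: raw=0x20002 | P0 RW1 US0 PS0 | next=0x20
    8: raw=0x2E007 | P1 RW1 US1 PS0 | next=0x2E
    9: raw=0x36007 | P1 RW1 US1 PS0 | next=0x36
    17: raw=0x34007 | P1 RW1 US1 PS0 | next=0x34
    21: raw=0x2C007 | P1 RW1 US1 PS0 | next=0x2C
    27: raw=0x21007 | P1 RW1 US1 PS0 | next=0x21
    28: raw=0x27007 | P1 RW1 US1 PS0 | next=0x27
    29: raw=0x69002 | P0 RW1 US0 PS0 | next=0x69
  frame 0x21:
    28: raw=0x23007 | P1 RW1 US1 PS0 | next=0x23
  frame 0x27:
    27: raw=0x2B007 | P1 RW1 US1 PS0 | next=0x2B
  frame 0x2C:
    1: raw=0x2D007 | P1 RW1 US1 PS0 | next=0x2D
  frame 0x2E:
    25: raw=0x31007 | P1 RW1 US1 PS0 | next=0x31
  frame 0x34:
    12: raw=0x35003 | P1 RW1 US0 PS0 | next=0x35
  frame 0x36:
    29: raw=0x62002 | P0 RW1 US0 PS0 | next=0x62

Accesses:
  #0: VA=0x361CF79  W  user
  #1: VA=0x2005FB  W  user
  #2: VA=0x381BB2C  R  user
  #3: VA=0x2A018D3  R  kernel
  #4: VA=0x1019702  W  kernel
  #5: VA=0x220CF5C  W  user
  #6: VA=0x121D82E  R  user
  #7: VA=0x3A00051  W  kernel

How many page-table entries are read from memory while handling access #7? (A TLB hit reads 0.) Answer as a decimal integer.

Walk each access:
#0 VA=0x361CF79 (w,user):
  lvl0: tbl 0x1D, slot 27 ⇒ 0x21007 (P1/RW1/US1/PS0)
  lvl1: tbl 0x21, slot 28 ⇒ 0x23007 (P1/RW1/US1/PS0)
  ⇒ phys 0x23F79  [2 reads]
#1 VA=0x2005FB (w,user):
  lvl0: tbl 0x1D, slot 1 ⇒ 0x20002 (P0/RW1/US0/PS0)
  → PAGE_NOT_PRESENT  (1 entries read)
#2 VA=0x381BB2C (r,user):
  lvl0: tbl 0x1D, slot 28 ⇒ 0x27007 (P1/RW1/US1/PS0)
  lvl1: tbl 0x27, slot 27 ⇒ 0x2B007 (P1/RW1/US1/PS0)
  ⇒ phys 0x2BB2C  [2 reads]
#3 VA=0x2A018D3 (r,kernel):
  lvl0: tbl 0x1D, slot 21 ⇒ 0x2C007 (P1/RW1/US1/PS0)
  lvl1: tbl 0x2C, slot 1 ⇒ 0x2D007 (P1/RW1/US1/PS0)
  ⇒ phys 0x2D8D3  [2 reads]
#4 VA=0x1019702 (w,kernel):
  lvl0: tbl 0x1D, slot 8 ⇒ 0x2E007 (P1/RW1/US1/PS0)
  lvl1: tbl 0x2E, slot 25 ⇒ 0x31007 (P1/RW1/US1/PS0)
  ⇒ phys 0x31702  [2 reads]
#5 VA=0x220CF5C (w,user):
  lvl0: tbl 0x1D, slot 17 ⇒ 0x34007 (P1/RW1/US1/PS0)
  lvl1: tbl 0x34, slot 12 ⇒ 0x35003 (P1/RW1/US0/PS0)
  → PROTECTION_VIOLATION  (2 entries read)
#6 VA=0x121D82E (r,user):
  lvl0: tbl 0x1D, slot 9 ⇒ 0x36007 (P1/RW1/US1/PS0)
  lvl1: tbl 0x36, slot 29 ⇒ 0x62002 (P0/RW1/US0/PS0)
  → PAGE_NOT_PRESENT  (2 entries read)
#7 VA=0x3A00051 (w,kernel):
  lvl0: tbl 0x1D, slot 29 ⇒ 0x69002 (P0/RW1/US0/PS0)
  → PAGE_NOT_PRESENT  (1 entries read)

Entries read for #7: 1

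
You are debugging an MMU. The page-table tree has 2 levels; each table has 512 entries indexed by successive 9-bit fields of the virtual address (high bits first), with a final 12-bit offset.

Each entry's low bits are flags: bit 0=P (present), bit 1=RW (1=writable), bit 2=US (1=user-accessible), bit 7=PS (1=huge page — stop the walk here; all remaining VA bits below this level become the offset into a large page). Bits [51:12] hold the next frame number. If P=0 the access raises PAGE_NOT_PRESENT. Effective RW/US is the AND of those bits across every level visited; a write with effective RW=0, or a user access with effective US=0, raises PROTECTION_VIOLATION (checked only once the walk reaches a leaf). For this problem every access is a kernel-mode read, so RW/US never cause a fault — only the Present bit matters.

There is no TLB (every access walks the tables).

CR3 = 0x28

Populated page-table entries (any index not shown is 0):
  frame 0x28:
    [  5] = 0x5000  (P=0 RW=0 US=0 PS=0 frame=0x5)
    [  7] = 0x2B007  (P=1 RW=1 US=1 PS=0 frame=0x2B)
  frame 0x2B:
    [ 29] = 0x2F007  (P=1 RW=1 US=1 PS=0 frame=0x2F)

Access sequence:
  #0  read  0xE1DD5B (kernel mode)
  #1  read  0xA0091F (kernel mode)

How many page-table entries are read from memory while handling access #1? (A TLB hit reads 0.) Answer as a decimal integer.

Trace:
#0 VA=0xE1DD5B (r,kernel):
  [0] read 0x28 idx=7: raw=0x2B007 flags P=1 W=1 U=1 S=0
  [1] read 0x2B idx=29: raw=0x2F007 flags P=1 W=1 U=1 S=0
  ✓ 0x2FD5B  — 2 lookups
#1 VA=0xA0091F (r,kernel):
  [0] read 0x28 idx=5: raw=0x5000 flags P=0 W=0 U=0 S=0
  ✗ PAGE_NOT_PRESENT  [1 reads]

Entries read for #1: 1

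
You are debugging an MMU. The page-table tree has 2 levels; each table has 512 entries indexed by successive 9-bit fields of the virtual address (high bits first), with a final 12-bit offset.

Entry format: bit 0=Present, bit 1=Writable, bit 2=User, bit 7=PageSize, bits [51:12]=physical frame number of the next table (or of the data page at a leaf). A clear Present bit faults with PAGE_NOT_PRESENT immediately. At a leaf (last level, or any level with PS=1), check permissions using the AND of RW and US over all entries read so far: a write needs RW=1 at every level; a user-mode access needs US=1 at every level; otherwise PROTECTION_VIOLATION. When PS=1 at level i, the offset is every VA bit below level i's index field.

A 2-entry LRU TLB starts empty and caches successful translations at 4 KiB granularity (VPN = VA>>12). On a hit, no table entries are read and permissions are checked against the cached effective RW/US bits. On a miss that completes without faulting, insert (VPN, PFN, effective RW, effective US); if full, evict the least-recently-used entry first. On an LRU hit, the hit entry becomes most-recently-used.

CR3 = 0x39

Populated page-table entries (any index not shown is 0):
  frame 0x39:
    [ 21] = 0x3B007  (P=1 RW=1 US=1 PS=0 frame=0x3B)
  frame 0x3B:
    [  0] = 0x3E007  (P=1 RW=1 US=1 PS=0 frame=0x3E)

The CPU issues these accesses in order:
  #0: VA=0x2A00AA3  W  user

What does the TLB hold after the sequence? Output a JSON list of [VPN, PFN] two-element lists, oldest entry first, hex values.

Per-access translation:
#0 VA=0x2A00AA3 (w,user):
  lvl0: tbl 0x39, slot 21 ⇒ 0x3B007 (P1/RW1/US1/PS0)
  lvl1: tbl 0x3B, slot 0 ⇒ 0x3E007 (P1/RW1/US1/PS0)
  ⇒ phys 0x3EAA3  [2 reads]

TLB: [["0x2A00", "0x3E"]]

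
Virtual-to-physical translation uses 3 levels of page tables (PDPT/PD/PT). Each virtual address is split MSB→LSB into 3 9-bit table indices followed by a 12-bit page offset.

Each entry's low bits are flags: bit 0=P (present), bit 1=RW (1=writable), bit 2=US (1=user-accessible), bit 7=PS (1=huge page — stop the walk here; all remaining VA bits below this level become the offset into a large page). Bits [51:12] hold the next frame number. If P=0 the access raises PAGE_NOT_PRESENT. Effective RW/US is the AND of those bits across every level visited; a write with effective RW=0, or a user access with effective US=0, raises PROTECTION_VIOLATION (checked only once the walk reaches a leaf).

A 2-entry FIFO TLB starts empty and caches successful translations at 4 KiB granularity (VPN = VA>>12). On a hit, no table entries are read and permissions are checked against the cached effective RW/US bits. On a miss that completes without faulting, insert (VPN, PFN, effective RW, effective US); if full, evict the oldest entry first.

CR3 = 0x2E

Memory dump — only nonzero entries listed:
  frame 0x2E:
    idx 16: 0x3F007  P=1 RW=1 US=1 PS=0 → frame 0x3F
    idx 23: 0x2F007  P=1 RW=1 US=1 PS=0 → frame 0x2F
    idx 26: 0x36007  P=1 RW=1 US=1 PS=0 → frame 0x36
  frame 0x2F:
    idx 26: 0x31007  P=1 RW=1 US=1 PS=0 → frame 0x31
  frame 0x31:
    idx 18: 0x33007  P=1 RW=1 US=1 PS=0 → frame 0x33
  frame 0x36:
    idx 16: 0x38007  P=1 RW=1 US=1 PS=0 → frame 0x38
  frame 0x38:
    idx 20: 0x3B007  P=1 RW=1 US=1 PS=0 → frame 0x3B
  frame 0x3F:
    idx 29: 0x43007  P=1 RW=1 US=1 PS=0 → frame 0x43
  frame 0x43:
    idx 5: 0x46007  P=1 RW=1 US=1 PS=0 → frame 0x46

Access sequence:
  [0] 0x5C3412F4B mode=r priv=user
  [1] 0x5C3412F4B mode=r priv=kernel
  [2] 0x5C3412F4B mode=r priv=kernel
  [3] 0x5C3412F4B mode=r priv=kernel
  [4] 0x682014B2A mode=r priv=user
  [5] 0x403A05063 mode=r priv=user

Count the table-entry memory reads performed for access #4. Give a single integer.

Trace:
#0 VA=0x5C3412F4B (r,user):
  L0: frame=0x2E idx=23 entry=0x2F007 [P=1 RW=1 US=1 PS=0]
  L1: frame=0x2F idx=26 entry=0x31007 [P=1 RW=1 US=1 PS=0]
  L2: frame=0x31 idx=18 entry=0x33007 [P=1 RW=1 US=1 PS=0]
  → PA=0x33F4B  (3 entries read)
#1 VA=0x5C3412F4B (r,kernel):
  TLB hit vpn=0x5C3412 → PA=0x33F4B
#2 VA=0x5C3412F4B (r,kernel):
  TLB hit vpn=0x5C3412 → PA=0x33F4B
#3 VA=0x5C3412F4B (r,kernel):
  TLB hit vpn=0x5C3412 → PA=0x33F4B
#4 VA=0x682014B2A (r,user):
  L0: frame=0x2E idx=26 entry=0x36007 [P=1 RW=1 US=1 PS=0]
  L1: frame=0x36 idx=16 entry=0x38007 [P=1 RW=1 US=1 PS=0]
  L2: frame=0x38 idx=20 entry=0x3B007 [P=1 RW=1 US=1 PS=0]
  → PA=0x3BB2A  (3 entries read)
#5 VA=0x403A05063 (r,user):
  L0: frame=0x2E idx=16 entry=0x3F007 [P=1 RW=1 US=1 PS=0]
  L1: frame=0x3F idx=29 entry=0x43007 [P=1 RW=1 US=1 PS=0]
  L2: frame=0x43 idx=5 entry=0x46007 [P=1 RW=1 US=1 PS=0]
  → PA=0x46063  (3 entries read)

Entries read for #4: 3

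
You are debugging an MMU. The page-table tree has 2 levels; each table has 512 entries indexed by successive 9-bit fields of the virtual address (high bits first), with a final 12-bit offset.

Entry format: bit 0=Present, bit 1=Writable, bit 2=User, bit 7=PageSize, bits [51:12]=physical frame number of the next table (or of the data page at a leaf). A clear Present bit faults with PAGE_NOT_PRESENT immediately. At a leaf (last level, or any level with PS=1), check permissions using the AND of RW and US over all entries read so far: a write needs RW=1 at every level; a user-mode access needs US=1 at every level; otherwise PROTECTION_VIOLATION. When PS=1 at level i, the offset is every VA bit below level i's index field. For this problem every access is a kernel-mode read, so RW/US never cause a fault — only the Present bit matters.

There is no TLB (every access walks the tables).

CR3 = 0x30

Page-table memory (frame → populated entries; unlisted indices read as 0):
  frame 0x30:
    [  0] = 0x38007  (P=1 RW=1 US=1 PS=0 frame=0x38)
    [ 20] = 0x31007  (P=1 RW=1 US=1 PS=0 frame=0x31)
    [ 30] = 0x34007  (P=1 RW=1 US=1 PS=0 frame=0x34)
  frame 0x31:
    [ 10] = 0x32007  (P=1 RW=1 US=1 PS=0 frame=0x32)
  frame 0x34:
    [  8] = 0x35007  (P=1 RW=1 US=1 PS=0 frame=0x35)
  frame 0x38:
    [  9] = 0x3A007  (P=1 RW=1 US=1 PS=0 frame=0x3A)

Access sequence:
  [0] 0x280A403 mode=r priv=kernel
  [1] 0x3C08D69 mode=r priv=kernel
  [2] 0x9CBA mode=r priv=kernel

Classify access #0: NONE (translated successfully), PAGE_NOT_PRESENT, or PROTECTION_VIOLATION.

Per-access translation:
#0 VA=0x280A403 (r,kernel):
  lvl0: tbl 0x30, slot 20 ⇒ 0x31007 (P1/RW1/US1/PS0)
  lvl1: tbl 0x31, slot 10 ⇒ 0x32007 (P1/RW1/US1/PS0)
  ✓ 0x32403  — 2 lookups
#1 VA=0x3C08D69 (r,kernel):
  lvl0: tbl 0x30, slot 30 ⇒ 0x34007 (P1/RW1/US1/PS0)
  lvl1: tbl 0x34, slot 8 ⇒ 0x35007 (P1/RW1/US1/PS0)
  ✓ 0x35D69  — 2 lookups
#2 VA=0x9CBA (r,kernel):
  lvl0: tbl 0x30, slot 0 ⇒ 0x38007 (P1/RW1/US1/PS0)
  lvl1: tbl 0x38, slot 9 ⇒ 0x3A007 (P1/RW1/US1/PS0)
  ✓ 0x3ACBA  — 2 lookups

Access #0 fault: NONE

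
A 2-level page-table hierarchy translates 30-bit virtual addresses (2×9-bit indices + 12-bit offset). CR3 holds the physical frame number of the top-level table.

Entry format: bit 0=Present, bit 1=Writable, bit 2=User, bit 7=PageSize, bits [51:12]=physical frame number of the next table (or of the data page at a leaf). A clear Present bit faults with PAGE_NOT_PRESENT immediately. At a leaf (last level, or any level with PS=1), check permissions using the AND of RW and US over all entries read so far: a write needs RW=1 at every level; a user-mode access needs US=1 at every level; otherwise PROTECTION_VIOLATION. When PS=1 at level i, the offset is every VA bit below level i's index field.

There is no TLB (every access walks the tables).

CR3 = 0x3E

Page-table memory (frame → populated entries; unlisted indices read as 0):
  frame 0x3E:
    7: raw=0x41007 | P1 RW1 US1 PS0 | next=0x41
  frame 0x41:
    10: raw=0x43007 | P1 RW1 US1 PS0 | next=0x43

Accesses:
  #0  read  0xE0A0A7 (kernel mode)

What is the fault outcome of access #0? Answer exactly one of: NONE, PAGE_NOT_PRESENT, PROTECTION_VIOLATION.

Per-access translation:
#0 VA=0xE0A0A7 (r,kernel):
  L0 @0x3E[7] → 0x41007  P=1,RW=1,US=1,PS=0
  L1 @0x41[10] → 0x43007  P=1,RW=1,US=1,PS=0
  → PA=0x430A7  (2 entries read)

Access #0 fault: NONE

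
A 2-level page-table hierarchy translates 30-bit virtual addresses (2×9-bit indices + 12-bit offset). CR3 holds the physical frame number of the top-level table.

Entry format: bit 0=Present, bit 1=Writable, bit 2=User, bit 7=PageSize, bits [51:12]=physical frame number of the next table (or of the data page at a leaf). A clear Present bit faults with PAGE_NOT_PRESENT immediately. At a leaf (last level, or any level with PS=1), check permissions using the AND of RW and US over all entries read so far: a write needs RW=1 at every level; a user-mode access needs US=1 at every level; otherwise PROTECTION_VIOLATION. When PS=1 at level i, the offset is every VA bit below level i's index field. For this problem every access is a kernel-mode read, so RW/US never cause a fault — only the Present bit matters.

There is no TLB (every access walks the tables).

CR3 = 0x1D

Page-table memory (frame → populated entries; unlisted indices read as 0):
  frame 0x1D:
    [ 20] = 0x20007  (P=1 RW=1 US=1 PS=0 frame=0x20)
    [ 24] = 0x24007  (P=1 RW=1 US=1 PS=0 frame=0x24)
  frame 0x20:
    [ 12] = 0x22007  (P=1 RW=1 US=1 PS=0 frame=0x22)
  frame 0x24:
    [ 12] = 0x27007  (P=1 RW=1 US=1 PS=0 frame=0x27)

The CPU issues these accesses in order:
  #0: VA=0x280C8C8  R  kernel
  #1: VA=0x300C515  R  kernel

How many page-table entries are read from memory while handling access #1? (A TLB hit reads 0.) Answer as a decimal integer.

Walk each access:
#0 VA=0x280C8C8 (r,kernel):
  L0 @0x1D[20] → 0x20007  P=1,RW=1,US=1,PS=0
  L1 @0x20[12] → 0x22007  P=1,RW=1,US=1,PS=0
  ⇒ phys 0x228C8  [2 reads]
#1 VA=0x300C515 (r,kernel):
  L0 @0x1D[24] → 0x24007  P=1,RW=1,US=1,PS=0
  L1 @0x24[12] → 0x27007  P=1,RW=1,US=1,PS=0
  ⇒ phys 0x27515  [2 reads]

Entries read for #1: 2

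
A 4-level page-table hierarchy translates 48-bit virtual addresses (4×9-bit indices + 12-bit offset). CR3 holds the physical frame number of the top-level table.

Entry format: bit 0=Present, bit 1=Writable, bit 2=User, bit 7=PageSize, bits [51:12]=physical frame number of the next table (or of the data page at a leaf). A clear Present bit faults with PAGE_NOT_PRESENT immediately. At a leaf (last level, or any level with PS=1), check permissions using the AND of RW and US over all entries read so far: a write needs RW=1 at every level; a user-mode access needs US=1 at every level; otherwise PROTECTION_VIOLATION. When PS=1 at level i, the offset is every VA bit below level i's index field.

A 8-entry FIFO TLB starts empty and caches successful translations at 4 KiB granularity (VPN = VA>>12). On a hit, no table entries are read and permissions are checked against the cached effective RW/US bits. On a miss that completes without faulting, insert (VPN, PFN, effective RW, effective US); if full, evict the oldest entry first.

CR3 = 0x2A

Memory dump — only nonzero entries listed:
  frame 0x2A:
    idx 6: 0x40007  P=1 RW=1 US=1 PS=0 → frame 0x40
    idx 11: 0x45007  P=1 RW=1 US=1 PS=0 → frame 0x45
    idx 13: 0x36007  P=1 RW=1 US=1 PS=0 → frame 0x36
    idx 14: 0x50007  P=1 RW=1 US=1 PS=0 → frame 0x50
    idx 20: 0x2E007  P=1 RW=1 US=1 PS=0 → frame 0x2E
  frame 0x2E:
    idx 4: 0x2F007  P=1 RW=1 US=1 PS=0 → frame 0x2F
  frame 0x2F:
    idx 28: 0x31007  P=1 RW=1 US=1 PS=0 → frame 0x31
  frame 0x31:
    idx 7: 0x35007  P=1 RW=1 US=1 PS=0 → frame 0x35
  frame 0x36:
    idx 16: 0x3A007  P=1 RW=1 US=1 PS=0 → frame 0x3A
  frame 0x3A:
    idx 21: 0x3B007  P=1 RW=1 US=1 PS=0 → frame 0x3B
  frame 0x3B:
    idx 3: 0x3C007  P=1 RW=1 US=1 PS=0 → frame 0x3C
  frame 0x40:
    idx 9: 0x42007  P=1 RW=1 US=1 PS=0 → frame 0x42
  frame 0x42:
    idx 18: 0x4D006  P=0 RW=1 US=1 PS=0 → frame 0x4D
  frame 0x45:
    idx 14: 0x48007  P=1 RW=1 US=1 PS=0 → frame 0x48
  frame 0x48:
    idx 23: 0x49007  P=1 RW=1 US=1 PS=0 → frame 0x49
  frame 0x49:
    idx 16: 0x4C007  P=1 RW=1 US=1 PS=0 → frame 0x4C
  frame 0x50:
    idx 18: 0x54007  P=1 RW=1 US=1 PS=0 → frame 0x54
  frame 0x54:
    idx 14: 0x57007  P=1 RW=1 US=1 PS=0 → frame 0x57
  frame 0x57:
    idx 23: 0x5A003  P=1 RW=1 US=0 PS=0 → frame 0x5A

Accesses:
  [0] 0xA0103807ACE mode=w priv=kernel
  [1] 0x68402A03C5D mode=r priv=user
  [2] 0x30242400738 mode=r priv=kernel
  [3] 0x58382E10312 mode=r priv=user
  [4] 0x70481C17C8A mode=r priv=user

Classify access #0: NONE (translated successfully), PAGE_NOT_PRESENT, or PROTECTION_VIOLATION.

Walk each access:
#0 VA=0xA0103807ACE (w,kernel):
  L0: frame=0x2A idx=20 entry=0x2E007 [P=1 RW=1 US=1 PS=0]
  L1: frame=0x2E idx=4 entry=0x2F007 [P=1 RW=1 US=1 PS=0]
  L2: frame=0x2F idx=28 entry=0x31007 [P=1 RW=1 US=1 PS=0]
  L3: frame=0x31 idx=7 entry=0x35007 [P=1 RW=1 US=1 PS=0]
  ✓ 0x35ACE  — 4 lookups
#1 VA=0x68402A03C5D (r,user):
  L0: frame=0x2A idx=13 entry=0x36007 [P=1 RW=1 US=1 PS=0]
  L1: frame=0x36 idx=16 entry=0x3A007 [P=1 RW=1 US=1 PS=0]
  L2: frame=0x3A idx=21 entry=0x3B007 [P=1 RW=1 US=1 PS=0]
  L3: frame=0x3B idx=3 entry=0x3C007 [P=1 RW=1 US=1 PS=0]
  ✓ 0x3CC5D  — 4 lookups
#2 VA=0x30242400738 (r,kernel):
  L0: frame=0x2A idx=6 entry=0x40007 [P=1 RW=1 US=1 PS=0]
  L1: frame=0x40 idx=9 entry=0x42007 [P=1 RW=1 US=1 PS=0]
  L2: frame=0x42 idx=18 entry=0x4D006 [P=0 RW=1 US=1 PS=0]
  → PAGE_NOT_PRESENT  (3 entries read)
#3 VA=0x58382E10312 (r,user):
  L0: frame=0x2A idx=11 entry=0x45007 [P=1 RW=1 US=1 PS=0]
  L1: frame=0x45 idx=14 entry=0x48007 [P=1 RW=1 US=1 PS=0]
  L2: frame=0x48 idx=23 entry=0x49007 [P=1 RW=1 US=1 PS=0]
  L3: frame=0x49 idx=16 entry=0x4C007 [P=1 RW=1 US=1 PS=0]
  ✓ 0x4C312  — 4 lookups
#4 VA=0x70481C17C8A (r,user):
  L0: frame=0x2A idx=14 entry=0x50007 [P=1 RW=1 US=1 PS=0]
  L1: frame=0x50 idx=18 entry=0x54007 [P=1 RW=1 US=1 PS=0]
  L2: frame=0x54 idx=14 entry=0x57007 [P=1 RW=1 US=1 PS=0]
  L3: frame=0x57 idx=23 entry=0x5A003 [P=1 RW=1 US=0 PS=0]
  → PROTECTION_VIOLATION  (4 entries read)

Access #0 fault: NONE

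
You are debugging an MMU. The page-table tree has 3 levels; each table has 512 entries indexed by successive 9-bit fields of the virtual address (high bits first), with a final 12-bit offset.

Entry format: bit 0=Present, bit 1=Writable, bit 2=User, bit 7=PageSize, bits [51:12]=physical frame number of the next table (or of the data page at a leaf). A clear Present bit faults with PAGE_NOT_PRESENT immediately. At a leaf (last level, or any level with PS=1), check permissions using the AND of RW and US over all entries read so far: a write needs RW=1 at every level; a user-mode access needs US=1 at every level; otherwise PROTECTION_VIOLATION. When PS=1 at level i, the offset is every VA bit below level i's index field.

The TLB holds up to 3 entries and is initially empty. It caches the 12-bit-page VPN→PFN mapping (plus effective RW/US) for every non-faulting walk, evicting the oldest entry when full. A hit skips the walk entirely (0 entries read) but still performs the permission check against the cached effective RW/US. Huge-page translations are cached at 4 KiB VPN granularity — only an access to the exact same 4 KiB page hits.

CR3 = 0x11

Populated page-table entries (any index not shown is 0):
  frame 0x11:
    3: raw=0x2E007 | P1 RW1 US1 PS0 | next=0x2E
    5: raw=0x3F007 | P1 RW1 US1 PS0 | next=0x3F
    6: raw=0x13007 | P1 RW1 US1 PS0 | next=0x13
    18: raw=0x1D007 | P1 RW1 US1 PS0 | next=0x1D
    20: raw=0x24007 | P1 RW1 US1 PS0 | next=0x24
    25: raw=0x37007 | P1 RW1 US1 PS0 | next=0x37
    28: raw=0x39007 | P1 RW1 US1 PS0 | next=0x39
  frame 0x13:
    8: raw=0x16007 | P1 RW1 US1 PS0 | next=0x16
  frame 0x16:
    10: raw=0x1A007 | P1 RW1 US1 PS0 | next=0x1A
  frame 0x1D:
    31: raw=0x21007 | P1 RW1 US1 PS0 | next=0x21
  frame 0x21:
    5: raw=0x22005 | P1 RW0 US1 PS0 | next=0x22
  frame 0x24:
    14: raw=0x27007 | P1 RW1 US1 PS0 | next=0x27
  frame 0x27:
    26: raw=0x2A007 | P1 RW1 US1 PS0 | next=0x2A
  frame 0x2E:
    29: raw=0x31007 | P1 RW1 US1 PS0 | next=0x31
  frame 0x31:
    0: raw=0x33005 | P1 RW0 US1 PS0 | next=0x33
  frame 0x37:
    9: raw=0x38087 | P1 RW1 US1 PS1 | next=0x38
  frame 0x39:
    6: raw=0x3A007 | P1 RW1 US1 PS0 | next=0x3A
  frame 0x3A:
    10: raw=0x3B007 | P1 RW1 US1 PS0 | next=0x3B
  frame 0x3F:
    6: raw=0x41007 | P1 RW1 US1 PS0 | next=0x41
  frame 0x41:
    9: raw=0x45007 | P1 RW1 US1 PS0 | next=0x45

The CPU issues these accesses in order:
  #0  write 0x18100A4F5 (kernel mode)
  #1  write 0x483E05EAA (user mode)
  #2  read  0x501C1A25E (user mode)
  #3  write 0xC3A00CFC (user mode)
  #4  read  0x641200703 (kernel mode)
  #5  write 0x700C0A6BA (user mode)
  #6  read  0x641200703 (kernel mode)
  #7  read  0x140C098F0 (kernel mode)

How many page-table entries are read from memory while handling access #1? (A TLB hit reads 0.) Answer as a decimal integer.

Trace:
#0 VA=0x18100A4F5 (w,kernel):
  lvl0: tbl 0x11, slot 6 ⇒ 0x13007 (P1/RW1/US1/PS0)
  lvl1: tbl 0x13, slot 8 ⇒ 0x16007 (P1/RW1/US1/PS0)
  lvl2: tbl 0x16, slot 10 ⇒ 0x1A007 (P1/RW1/US1/PS0)
  ⇒ phys 0x1A4F5  [3 reads]
#1 VA=0x483E05EAA (w,user):
  lvl0: tbl 0x11, slot 18 ⇒ 0x1D007 (P1/RW1/US1/PS0)
  lvl1: tbl 0x1D, slot 31 ⇒ 0x21007 (P1/RW1/US1/PS0)
  lvl2: tbl 0x21, slot 5 ⇒ 0x22005 (P1/RW0/US1/PS0)
  ✗ PROTECTION_VIOLATION  [3 reads]
#2 VA=0x501C1A25E (r,user):
  lvl0: tbl 0x11, slot 20 ⇒ 0x24007 (P1/RW1/US1/PS0)
  lvl1: tbl 0x24, slot 14 ⇒ 0x27007 (P1/RW1/US1/PS0)
  lvl2: tbl 0x27, slot 26 ⇒ 0x2A007 (P1/RW1/US1/PS0)
  ⇒ phys 0x2A25E  [3 reads]
#3 VA=0xC3A00CFC (w,user):
  lvl0: tbl 0x11, slot 3 ⇒ 0x2E007 (P1/RW1/US1/PS0)
  lvl1: tbl 0x2E, slot 29 ⇒ 0x31007 (P1/RW1/US1/PS0)
  lvl2: tbl 0x31, slot 0 ⇒ 0x33005 (P1/RW0/US1/PS0)
  ✗ PROTECTION_VIOLATION  [3 reads]
#4 VA=0x641200703 (r,kernel):
  lvl0: tbl 0x11, slot 25 ⇒ 0x37007 (P1/RW1/US1/PS0)
  lvl1: tbl 0x37, slot 9 ⇒ 0x38087 (P1/RW1/US1/PS1)
  ⇒ phys 0x38703 (huge @L1)  [2 reads]
#5 VA=0x700C0A6BA (w,user):
  lvl0: tbl 0x11, slot 28 ⇒ 0x39007 (P1/RW1/US1/PS0)
  lvl1: tbl 0x39, slot 6 ⇒ 0x3A007 (P1/RW1/US1/PS0)
  lvl2: tbl 0x3A, slot 10 ⇒ 0x3B007 (P1/RW1/US1/PS0)
  ⇒ phys 0x3B6BA  [3 reads]
#6 VA=0x641200703 (r,kernel):
  TLB hit vpn=0x641200 → PA=0x38703
#7 VA=0x140C098F0 (r,kernel):
  lvl0: tbl 0x11, slot 5 ⇒ 0x3F007 (P1/RW1/US1/PS0)
  lvl1: tbl 0x3F, slot 6 ⇒ 0x41007 (P1/RW1/US1/PS0)
  lvl2: tbl 0x41, slot 9 ⇒ 0x45007 (P1/RW1/US1/PS0)
  ⇒ phys 0x458F0  [3 reads]

Entries read for #1: 3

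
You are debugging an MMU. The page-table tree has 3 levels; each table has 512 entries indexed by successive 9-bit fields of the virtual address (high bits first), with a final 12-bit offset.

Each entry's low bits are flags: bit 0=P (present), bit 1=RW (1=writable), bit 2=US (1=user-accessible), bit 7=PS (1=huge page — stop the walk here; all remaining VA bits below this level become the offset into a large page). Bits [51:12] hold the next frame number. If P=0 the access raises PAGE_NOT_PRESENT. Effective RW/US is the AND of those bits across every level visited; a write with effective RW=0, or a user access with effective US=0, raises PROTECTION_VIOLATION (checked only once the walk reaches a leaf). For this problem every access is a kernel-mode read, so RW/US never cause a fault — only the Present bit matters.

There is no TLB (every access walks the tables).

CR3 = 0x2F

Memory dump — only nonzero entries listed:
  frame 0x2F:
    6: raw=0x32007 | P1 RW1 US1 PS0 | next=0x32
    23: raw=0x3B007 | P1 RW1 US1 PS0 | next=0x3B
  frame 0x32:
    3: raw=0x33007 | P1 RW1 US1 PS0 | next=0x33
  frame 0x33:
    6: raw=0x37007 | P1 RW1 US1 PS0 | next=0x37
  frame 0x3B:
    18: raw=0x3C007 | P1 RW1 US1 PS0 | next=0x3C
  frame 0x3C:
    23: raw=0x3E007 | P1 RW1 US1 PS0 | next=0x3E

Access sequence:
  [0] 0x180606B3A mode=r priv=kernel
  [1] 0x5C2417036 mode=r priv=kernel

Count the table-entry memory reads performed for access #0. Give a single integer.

Walk each access:
#0 VA=0x180606B3A (r,kernel):
  [0] read 0x2F idx=6: raw=0x32007 flags P=1 W=1 U=1 S=0
  [1] read 0x32 idx=3: raw=0x33007 flags P=1 W=1 U=1 S=0
  [2] read 0x33 idx=6: raw=0x37007 flags P=1 W=1 U=1 S=0
  → PA=0x37B3A  (3 entries read)
#1 VA=0x5C2417036 (r,kernel):
  [0] read 0x2F idx=23: raw=0x3B007 flags P=1 W=1 U=1 S=0
  [1] read 0x3B idx=18: raw=0x3C007 flags P=1 W=1 U=1 S=0
  [2] read 0x3C idx=23: raw=0x3E007 flags P=1 W=1 U=1 S=0
  → PA=0x3E036  (3 entries read)

Entries read for #0: 3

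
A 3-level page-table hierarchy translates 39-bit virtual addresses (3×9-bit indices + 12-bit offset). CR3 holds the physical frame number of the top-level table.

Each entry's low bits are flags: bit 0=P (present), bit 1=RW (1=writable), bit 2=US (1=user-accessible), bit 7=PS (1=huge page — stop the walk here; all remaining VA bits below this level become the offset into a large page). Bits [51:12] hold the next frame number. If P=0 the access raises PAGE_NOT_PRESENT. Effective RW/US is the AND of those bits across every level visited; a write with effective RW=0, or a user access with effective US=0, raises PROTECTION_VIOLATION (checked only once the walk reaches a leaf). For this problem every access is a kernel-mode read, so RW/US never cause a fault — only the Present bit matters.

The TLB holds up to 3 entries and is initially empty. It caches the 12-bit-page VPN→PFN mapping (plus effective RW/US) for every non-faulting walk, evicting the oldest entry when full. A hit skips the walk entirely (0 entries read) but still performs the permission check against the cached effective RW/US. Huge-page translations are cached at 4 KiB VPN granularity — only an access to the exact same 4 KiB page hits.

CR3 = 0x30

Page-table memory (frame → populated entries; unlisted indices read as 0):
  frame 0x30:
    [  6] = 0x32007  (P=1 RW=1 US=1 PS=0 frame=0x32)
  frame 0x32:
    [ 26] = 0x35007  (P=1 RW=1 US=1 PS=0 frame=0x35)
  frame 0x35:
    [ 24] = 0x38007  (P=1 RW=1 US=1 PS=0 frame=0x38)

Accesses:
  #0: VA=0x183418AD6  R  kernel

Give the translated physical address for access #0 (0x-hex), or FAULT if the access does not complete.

Trace:
#0 VA=0x183418AD6 (r,kernel):
  L0: frame=0x30 idx=6 entry=0x32007 [P=1 RW=1 US=1 PS=0]
  L1: frame=0x32 idx=26 entry=0x35007 [P=1 RW=1 US=1 PS=0]
  L2: frame=0x35 idx=24 entry=0x38007 [P=1 RW=1 US=1 PS=0]
  ✓ 0x38AD6  — 3 lookups

Access #0 PA: 0x38AD6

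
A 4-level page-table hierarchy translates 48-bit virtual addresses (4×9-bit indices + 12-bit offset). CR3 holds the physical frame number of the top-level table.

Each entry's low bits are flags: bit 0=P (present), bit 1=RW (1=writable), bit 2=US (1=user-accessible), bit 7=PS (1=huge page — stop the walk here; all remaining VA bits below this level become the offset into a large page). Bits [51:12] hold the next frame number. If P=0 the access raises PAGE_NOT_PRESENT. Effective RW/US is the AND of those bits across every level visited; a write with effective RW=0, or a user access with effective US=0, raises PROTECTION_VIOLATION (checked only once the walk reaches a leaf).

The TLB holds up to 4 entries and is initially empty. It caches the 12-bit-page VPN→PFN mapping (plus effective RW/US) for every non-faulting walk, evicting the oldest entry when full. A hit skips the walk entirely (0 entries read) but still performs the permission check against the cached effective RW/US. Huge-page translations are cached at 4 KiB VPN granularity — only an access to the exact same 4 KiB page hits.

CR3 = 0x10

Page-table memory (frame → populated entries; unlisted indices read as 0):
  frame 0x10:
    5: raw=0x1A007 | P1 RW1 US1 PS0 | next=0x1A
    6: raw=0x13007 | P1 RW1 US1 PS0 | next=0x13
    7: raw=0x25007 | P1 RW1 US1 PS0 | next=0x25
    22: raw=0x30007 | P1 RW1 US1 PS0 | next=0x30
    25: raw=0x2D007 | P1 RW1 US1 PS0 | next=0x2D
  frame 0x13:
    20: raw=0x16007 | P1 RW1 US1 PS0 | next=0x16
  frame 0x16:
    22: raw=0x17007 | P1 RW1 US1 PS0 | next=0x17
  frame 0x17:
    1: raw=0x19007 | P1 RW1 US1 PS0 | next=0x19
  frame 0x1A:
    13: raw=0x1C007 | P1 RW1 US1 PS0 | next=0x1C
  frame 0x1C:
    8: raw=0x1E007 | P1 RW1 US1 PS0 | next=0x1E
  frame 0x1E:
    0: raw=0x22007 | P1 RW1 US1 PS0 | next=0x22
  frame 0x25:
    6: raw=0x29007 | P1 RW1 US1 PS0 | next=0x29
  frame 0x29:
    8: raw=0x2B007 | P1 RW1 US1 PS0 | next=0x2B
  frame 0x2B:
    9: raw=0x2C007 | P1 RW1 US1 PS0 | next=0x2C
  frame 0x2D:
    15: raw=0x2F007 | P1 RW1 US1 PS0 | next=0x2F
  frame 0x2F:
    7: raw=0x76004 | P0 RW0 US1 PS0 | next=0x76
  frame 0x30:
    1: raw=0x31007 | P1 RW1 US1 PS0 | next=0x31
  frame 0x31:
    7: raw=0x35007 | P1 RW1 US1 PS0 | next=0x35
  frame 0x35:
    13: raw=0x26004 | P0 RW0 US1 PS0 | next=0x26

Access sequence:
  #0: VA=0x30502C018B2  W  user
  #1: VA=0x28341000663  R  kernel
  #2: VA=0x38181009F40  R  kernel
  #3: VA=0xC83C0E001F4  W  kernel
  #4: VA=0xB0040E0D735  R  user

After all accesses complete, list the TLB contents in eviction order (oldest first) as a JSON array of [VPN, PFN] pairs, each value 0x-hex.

Per-access translation:
#0 VA=0x30502C018B2 (w,user):
  [0] read 0x10 idx=6: raw=0x13007 flags P=1 W=1 U=1 S=0
  [1] read 0x13 idx=20: raw=0x16007 flags P=1 W=1 U=1 S=0
  [2] read 0x16 idx=22: raw=0x17007 flags P=1 W=1 U=1 S=0
  [3] read 0x17 idx=1: raw=0x19007 flags P=1 W=1 U=1 S=0
  ✓ 0x198B2  — 4 lookups
#1 VA=0x28341000663 (r,kernel):
  [0] read 0x10 idx=5: raw=0x1A007 flags P=1 W=1 U=1 S=0
  [1] read 0x1A idx=13: raw=0x1C007 flags P=1 W=1 U=1 S=0
  [2] read 0x1C idx=8: raw=0x1E007 flags P=1 W=1 U=1 S=0
  [3] read 0x1E idx=0: raw=0x22007 flags P=1 W=1 U=1 S=0
  ✓ 0x22663  — 4 lookups
#2 VA=0x38181009F40 (r,kernel):
  [0] read 0x10 idx=7: raw=0x25007 flags P=1 W=1 U=1 S=0
  [1] read 0x25 idx=6: raw=0x29007 flags P=1 W=1 U=1 S=0
  [2] read 0x29 idx=8: raw=0x2B007 flags P=1 W=1 U=1 S=0
  [3] read 0x2B idx=9: raw=0x2C007 flags P=1 W=1 U=1 S=0
  ✓ 0x2CF40  — 4 lookups
#3 VA=0xC83C0E001F4 (w,kernel):
  [0] read 0x10 idx=25: raw=0x2D007 flags P=1 W=1 U=1 S=0
  [1] read 0x2D idx=15: raw=0x2F007 flags P=1 W=1 U=1 S=0
  [2] read 0x2F idx=7: raw=0x76004 flags P=0 W=0 U=1 S=0
  ✗ PAGE_NOT_PRESENT  [3 reads]
#4 VA=0xB0040E0D735 (r,user):
  [0] read 0x10 idx=22: raw=0x30007 flags P=1 W=1 U=1 S=0
  [1] read 0x30 idx=1: raw=0x31007 flags P=1 W=1 U=1 S=0
  [2] read 0x31 idx=7: raw=0x35007 flags P=1 W=1 U=1 S=0
  [3] read 0x35 idx=13: raw=0x26004 flags P=0 W=0 U=1 S=0
  ✗ PAGE_NOT_PRESENT  [4 reads]

TLB: [["0x30502C01", "0x19"], ["0x28341000", "0x22"], ["0x38181009", "0x2C"]]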